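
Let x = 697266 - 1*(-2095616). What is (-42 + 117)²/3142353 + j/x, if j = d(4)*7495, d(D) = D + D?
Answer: 34020907855/1462703521891 ≈ 0.023259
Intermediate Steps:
d(D) = 2*D
x = 2792882 (x = 697266 + 2095616 = 2792882)
j = 59960 (j = (2*4)*7495 = 8*7495 = 59960)
(-42 + 117)²/3142353 + j/x = (-42 + 117)²/3142353 + 59960/2792882 = 75²*(1/3142353) + 59960*(1/2792882) = 5625*(1/3142353) + 29980/1396441 = 1875/1047451 + 29980/1396441 = 34020907855/1462703521891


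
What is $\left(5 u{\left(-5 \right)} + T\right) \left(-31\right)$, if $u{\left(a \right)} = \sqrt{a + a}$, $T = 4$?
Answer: $-124 - 155 i \sqrt{10} \approx -124.0 - 490.15 i$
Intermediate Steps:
$u{\left(a \right)} = \sqrt{2} \sqrt{a}$ ($u{\left(a \right)} = \sqrt{2 a} = \sqrt{2} \sqrt{a}$)
$\left(5 u{\left(-5 \right)} + T\right) \left(-31\right) = \left(5 \sqrt{2} \sqrt{-5} + 4\right) \left(-31\right) = \left(5 \sqrt{2} i \sqrt{5} + 4\right) \left(-31\right) = \left(5 i \sqrt{10} + 4\right) \left(-31\right) = \left(4 + 5 i \sqrt{10}\right) \left(-31\right) = -124 - 155 i \sqrt{10}$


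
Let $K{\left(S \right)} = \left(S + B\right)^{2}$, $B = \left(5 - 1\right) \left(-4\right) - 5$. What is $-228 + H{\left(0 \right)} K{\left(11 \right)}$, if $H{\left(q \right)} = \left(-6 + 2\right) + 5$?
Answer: $-128$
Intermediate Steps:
$B = -21$ ($B = \left(5 - 1\right) \left(-4\right) - 5 = 4 \left(-4\right) - 5 = -16 - 5 = -21$)
$H{\left(q \right)} = 1$ ($H{\left(q \right)} = -4 + 5 = 1$)
$K{\left(S \right)} = \left(-21 + S\right)^{2}$ ($K{\left(S \right)} = \left(S - 21\right)^{2} = \left(-21 + S\right)^{2}$)
$-228 + H{\left(0 \right)} K{\left(11 \right)} = -228 + 1 \left(-21 + 11\right)^{2} = -228 + 1 \left(-10\right)^{2} = -228 + 1 \cdot 100 = -228 + 100 = -128$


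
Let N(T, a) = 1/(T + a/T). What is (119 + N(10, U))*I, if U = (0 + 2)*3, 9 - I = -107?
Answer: 732192/53 ≈ 13815.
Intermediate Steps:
I = 116 (I = 9 - 1*(-107) = 9 + 107 = 116)
U = 6 (U = 2*3 = 6)
(119 + N(10, U))*I = (119 + 10/(6 + 10**2))*116 = (119 + 10/(6 + 100))*116 = (119 + 10/106)*116 = (119 + 10*(1/106))*116 = (119 + 5/53)*116 = (6312/53)*116 = 732192/53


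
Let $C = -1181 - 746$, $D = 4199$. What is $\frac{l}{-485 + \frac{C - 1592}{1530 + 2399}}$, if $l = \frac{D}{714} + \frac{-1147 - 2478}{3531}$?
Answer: $- \frac{942838201}{94373658456} \approx -0.0099905$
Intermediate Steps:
$C = -1927$
$l = \frac{239969}{49434}$ ($l = \frac{4199}{714} + \frac{-1147 - 2478}{3531} = 4199 \cdot \frac{1}{714} + \left(-1147 - 2478\right) \frac{1}{3531} = \frac{247}{42} - \frac{3625}{3531} = \frac{239969}{49434} \approx 4.8543$)
$\frac{l}{-485 + \frac{C - 1592}{1530 + 2399}} = \frac{239969}{49434 \left(-485 + \frac{-1927 - 1592}{1530 + 2399}\right)} = \frac{239969}{49434 \left(-485 - \frac{3519}{3929}\right)} = \frac{239969}{49434 \left(- \frac{1909084}{3929}\right)} = \frac{239969}{49434} \left(- \frac{3929}{1909084}\right) = - \frac{942838201}{94373658456}$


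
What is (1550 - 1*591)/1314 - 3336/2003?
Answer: -2462627/2631942 ≈ -0.93567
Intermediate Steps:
(1550 - 1*591)/1314 - 3336/2003 = (1550 - 591)*(1/1314) - 3336*1/2003 = 959*(1/1314) - 3336/2003 = 959/1314 - 3336/2003 = -2462627/2631942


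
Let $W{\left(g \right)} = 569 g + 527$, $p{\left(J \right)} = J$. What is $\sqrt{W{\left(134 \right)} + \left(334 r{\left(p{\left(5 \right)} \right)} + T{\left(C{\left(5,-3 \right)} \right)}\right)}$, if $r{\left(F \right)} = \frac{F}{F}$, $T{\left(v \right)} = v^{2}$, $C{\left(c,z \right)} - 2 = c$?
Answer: $2 \sqrt{19289} \approx 277.77$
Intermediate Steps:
$W{\left(g \right)} = 527 + 569 g$
$C{\left(c,z \right)} = 2 + c$
$r{\left(F \right)} = 1$
$\sqrt{W{\left(134 \right)} + \left(334 r{\left(p{\left(5 \right)} \right)} + T{\left(C{\left(5,-3 \right)} \right)}\right)} = \sqrt{\left(527 + 569 \cdot 134\right) + \left(334 \cdot 1 + \left(2 + 5\right)^{2}\right)} = \sqrt{\left(527 + 76246\right) + \left(334 + 7^{2}\right)} = \sqrt{76773 + \left(334 + 49\right)} = \sqrt{76773 + 383} = \sqrt{77156} = 2 \sqrt{19289}$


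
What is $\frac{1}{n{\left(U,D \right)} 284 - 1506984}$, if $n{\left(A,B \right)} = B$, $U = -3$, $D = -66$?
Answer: $- \frac{1}{1525728} \approx -6.5542 \cdot 10^{-7}$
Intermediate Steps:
$\frac{1}{n{\left(U,D \right)} 284 - 1506984} = \frac{1}{\left(-66\right) 284 - 1506984} = \frac{1}{-18744 - 1506984} = \frac{1}{-1525728} = - \frac{1}{1525728}$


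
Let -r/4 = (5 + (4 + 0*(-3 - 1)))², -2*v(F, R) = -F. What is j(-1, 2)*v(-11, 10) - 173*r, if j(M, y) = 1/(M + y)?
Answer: 112093/2 ≈ 56047.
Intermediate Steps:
v(F, R) = F/2 (v(F, R) = -(-1)*F/2 = F/2)
r = -324 (r = -4*(5 + (4 + 0*(-3 - 1)))² = -4*(5 + (4 + 0*(-4)))² = -4*(5 + (4 + 0))² = -4*(5 + 4)² = -4*9² = -4*81 = -324)
j(-1, 2)*v(-11, 10) - 173*r = ((½)*(-11))/(-1 + 2) - 173*(-324) = -11/2/1 - 1*(-56052) = 1*(-11/2) + 56052 = -11/2 + 56052 = 112093/2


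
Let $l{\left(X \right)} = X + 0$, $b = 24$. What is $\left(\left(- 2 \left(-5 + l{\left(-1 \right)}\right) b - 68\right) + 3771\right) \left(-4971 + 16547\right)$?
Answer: $46199816$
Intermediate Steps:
$l{\left(X \right)} = X$
$\left(\left(- 2 \left(-5 + l{\left(-1 \right)}\right) b - 68\right) + 3771\right) \left(-4971 + 16547\right) = \left(\left(- 2 \left(-5 - 1\right) 24 - 68\right) + 3771\right) \left(-4971 + 16547\right) = \left(\left(\left(-2\right) \left(-6\right) 24 - 68\right) + 3771\right) 11576 = \left(\left(12 \cdot 24 - 68\right) + 3771\right) 11576 = \left(\left(288 - 68\right) + 3771\right) 11576 = \left(220 + 3771\right) 11576 = 3991 \cdot 11576 = 46199816$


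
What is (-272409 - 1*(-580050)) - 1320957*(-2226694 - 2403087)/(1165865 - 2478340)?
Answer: -5711970498942/1312475 ≈ -4.3521e+6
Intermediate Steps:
(-272409 - 1*(-580050)) - 1320957*(-2226694 - 2403087)/(1165865 - 2478340) = (-272409 + 580050) - 1320957/((-1312475/(-4629781))) = 307641 - 1320957/((-1312475*(-1/4629781))) = 307641 - 1320957/1312475/4629781 = 307641 - 1320957*4629781/1312475 = 307641 - 6115741620417/1312475 = -5711970498942/1312475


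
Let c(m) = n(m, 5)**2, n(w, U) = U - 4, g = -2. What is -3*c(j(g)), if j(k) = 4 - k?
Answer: -3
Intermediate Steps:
n(w, U) = -4 + U
c(m) = 1 (c(m) = (-4 + 5)**2 = 1**2 = 1)
-3*c(j(g)) = -3*1 = -3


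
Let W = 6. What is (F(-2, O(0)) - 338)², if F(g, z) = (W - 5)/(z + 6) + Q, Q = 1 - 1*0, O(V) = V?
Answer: 4084441/36 ≈ 1.1346e+5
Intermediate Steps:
Q = 1 (Q = 1 + 0 = 1)
F(g, z) = 1 + 1/(6 + z) (F(g, z) = (6 - 5)/(z + 6) + 1 = 1/(6 + z) + 1 = 1 + 1/(6 + z))
(F(-2, O(0)) - 338)² = ((7 + 0)/(6 + 0) - 338)² = (7/6 - 338)² = (-2021/6)² = 4084441/36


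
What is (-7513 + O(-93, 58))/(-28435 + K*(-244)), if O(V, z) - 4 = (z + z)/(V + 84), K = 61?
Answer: 67697/389871 ≈ 0.17364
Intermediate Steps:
O(V, z) = 4 + 2*z/(84 + V) (O(V, z) = 4 + (z + z)/(V + 84) = 4 + (2*z)/(84 + V) = 4 + 2*z/(84 + V))
(-7513 + O(-93, 58))/(-28435 + K*(-244)) = (-7513 + 2*(168 + 58 + 2*(-93))/(84 - 93))/(-28435 + 61*(-244)) = (-7513 + 2*(168 + 58 - 186)/(-9))/(-28435 - 14884) = (-7513 + 2*(-1/9)*40)/(-43319) = (-7513 - 80/9)*(-1/43319) = -67697/9*(-1/43319) = 67697/389871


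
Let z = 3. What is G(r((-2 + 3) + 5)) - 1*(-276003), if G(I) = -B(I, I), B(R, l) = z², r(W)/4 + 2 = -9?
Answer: 275994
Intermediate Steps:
r(W) = -44 (r(W) = -8 + 4*(-9) = -8 - 36 = -44)
B(R, l) = 9 (B(R, l) = 3² = 9)
G(I) = -9 (G(I) = -1*9 = -9)
G(r((-2 + 3) + 5)) - 1*(-276003) = -9 - 1*(-276003) = -9 + 276003 = 275994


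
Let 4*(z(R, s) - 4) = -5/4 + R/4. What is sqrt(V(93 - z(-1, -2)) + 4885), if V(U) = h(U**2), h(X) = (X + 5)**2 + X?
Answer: sqrt(261731014385)/64 ≈ 7993.7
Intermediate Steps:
z(R, s) = 59/16 + R/16 (z(R, s) = 4 + (-5/4 + R/4)/4 = 4 + (-5/16 + R/16) = 59/16 + R/16)
h(X) = X + (5 + X)**2 (h(X) = (5 + X)**2 + X = X + (5 + X)**2)
V(U) = U**2 + (5 + U**2)**2
sqrt(V(93 - z(-1, -2)) + 4885) = sqrt(((93 - (59/16 + (1/16)*(-1)))**2 + (5 + (93 - (59/16 + (1/16)*(-1)))**2)**2) + 4885) = sqrt(((93 - (59/16 - 1/16))**2 + (5 + (93 - (59/16 - 1/16))**2)**2) + 4885) = sqrt(((93 - 1*29/8)**2 + (5 + (93 - 1*29/8)**2)**2) + 4885) = sqrt(((93 - 29/8)**2 + (5 + (93 - 29/8)**2)**2) + 4885) = sqrt(((715/8)**2 + (5 + (715/8)**2)**2) + 4885) = sqrt((511225/64 + (5 + 511225/64)**2) + 4885) = sqrt((511225/64 + (511545/64)**2) + 4885) = sqrt((511225/64 + 261678287025/4096) + 4885) = sqrt(261711005425/4096 + 4885) = sqrt(261731014385/4096) = sqrt(261731014385)/64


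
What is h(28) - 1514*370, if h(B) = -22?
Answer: -560202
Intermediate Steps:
h(28) - 1514*370 = -22 - 1514*370 = -22 - 560180 = -560202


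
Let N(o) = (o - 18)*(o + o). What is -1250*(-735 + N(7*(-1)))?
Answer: 481250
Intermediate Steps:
N(o) = 2*o*(-18 + o) (N(o) = (-18 + o)*(2*o) = 2*o*(-18 + o))
-1250*(-735 + N(7*(-1))) = -1250*(-735 + 2*(7*(-1))*(-18 + 7*(-1))) = -1250*(-735 + 2*(-7)*(-18 - 7)) = -1250*(-735 + 2*(-7)*(-25)) = -1250*(-735 + 350) = -1250*(-385) = 481250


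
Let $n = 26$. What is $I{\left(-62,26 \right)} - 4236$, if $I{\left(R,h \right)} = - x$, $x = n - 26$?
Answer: $-4236$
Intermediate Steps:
$x = 0$ ($x = 26 - 26 = 0$)
$I{\left(R,h \right)} = 0$ ($I{\left(R,h \right)} = \left(-1\right) 0 = 0$)
$I{\left(-62,26 \right)} - 4236 = 0 - 4236 = -4236$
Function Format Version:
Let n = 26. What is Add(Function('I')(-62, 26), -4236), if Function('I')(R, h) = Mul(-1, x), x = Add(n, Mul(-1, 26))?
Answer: -4236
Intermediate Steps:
x = 0 (x = Add(26, Mul(-1, 26)) = Add(26, -26) = 0)
Function('I')(R, h) = 0 (Function('I')(R, h) = Mul(-1, 0) = 0)
Add(Function('I')(-62, 26), -4236) = Add(0, -4236) = -4236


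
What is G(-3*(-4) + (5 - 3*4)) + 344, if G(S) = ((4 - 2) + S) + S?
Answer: 356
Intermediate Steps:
G(S) = 2 + 2*S (G(S) = (2 + S) + S = 2 + 2*S)
G(-3*(-4) + (5 - 3*4)) + 344 = (2 + 2*(-3*(-4) + (5 - 3*4))) + 344 = (2 + 2*(12 + (5 - 12))) + 344 = (2 + 2*(12 - 7)) + 344 = (2 + 2*5) + 344 = (2 + 10) + 344 = 12 + 344 = 356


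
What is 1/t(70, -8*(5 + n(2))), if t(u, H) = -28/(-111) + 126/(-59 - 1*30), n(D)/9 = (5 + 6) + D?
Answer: -9879/11494 ≈ -0.85949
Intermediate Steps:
n(D) = 99 + 9*D (n(D) = 9*((5 + 6) + D) = 9*(11 + D) = 99 + 9*D)
t(u, H) = -11494/9879 (t(u, H) = -28*(-1/111) + 126/(-59 - 30) = 28/111 + 126/(-89) = 28/111 + 126*(-1/89) = 28/111 - 126/89 = -11494/9879)
1/t(70, -8*(5 + n(2))) = 1/(-11494/9879) = -9879/11494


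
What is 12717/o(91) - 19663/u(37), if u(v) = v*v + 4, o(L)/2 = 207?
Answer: 1035551/63158 ≈ 16.396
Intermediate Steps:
o(L) = 414 (o(L) = 2*207 = 414)
u(v) = 4 + v² (u(v) = v² + 4 = 4 + v²)
12717/o(91) - 19663/u(37) = 12717/414 - 19663/(4 + 37²) = 12717*(1/414) - 19663/(4 + 1369) = 1413/46 - 19663/1373 = 1035551/63158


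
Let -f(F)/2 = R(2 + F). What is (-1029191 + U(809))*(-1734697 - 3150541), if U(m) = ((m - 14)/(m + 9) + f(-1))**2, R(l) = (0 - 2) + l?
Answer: 1682110768602609337/334562 ≈ 5.0278e+12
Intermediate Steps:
R(l) = -2 + l
f(F) = -2*F (f(F) = -2*(-2 + (2 + F)) = -2*F)
U(m) = (2 + (-14 + m)/(9 + m))**2 (U(m) = ((m - 14)/(m + 9) - 2*(-1))**2 = ((-14 + m)/(9 + m) + 2)**2 = (2 + (-14 + m)/(9 + m))**2)
(-1029191 + U(809))*(-1734697 - 3150541) = (-1029191 + (4 + 3*809)**2/(9 + 809)**2)*(-1734697 - 3150541) = (-1029191 + (4 + 2427)**2/818**2)*(-4885238) = (-1029191 + 2431**2*(1/669124))*(-4885238) = (-1029191 + 5909761*(1/669124))*(-4885238) = (-1029191 + 5909761/669124)*(-4885238) = -688650488923/669124*(-4885238) = 1682110768602609337/334562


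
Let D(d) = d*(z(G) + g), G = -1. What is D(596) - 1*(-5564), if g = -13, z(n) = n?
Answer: -2780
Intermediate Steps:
D(d) = -14*d (D(d) = d*(-1 - 13) = d*(-14) = -14*d)
D(596) - 1*(-5564) = -14*596 - 1*(-5564) = -8344 + 5564 = -2780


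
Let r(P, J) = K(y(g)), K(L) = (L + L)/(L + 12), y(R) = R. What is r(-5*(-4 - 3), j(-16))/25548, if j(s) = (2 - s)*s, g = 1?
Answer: 1/166062 ≈ 6.0218e-6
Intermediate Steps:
K(L) = 2*L/(12 + L) (K(L) = (2*L)/(12 + L) = 2*L/(12 + L))
j(s) = s*(2 - s)
r(P, J) = 2/13 (r(P, J) = 2*1/(12 + 1) = 2*1/13 = 2*1*(1/13) = 2/13)
r(-5*(-4 - 3), j(-16))/25548 = (2/13)/25548 = (2/13)*(1/25548) = 1/166062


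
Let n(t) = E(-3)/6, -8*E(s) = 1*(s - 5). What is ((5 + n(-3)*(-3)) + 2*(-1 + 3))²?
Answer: 289/4 ≈ 72.250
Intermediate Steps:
E(s) = 5/8 - s/8 (E(s) = -(s - 5)/8 = -(-5 + s)/8 = 5/8 - s/8)
n(t) = ⅙ (n(t) = (5/8 - ⅛*(-3))/6 = (5/8 + 3/8)*(⅙) = 1*(⅙) = ⅙)
((5 + n(-3)*(-3)) + 2*(-1 + 3))² = ((5 + (⅙)*(-3)) + 2*(-1 + 3))² = ((5 - ½) + 2*2)² = (9/2 + 4)² = (17/2)² = 289/4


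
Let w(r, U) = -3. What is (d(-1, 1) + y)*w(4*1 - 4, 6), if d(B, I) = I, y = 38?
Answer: -117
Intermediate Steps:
(d(-1, 1) + y)*w(4*1 - 4, 6) = (1 + 38)*(-3) = 39*(-3) = -117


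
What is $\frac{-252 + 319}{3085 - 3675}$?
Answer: $- \frac{67}{590} \approx -0.11356$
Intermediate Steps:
$\frac{-252 + 319}{3085 - 3675} = \frac{67}{-590} = 67 \left(- \frac{1}{590}\right) = - \frac{67}{590}$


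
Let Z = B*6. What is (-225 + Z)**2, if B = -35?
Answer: 189225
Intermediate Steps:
Z = -210 (Z = -35*6 = -210)
(-225 + Z)**2 = (-225 - 210)**2 = (-435)**2 = 189225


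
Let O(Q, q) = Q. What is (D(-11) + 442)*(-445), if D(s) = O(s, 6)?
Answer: -191795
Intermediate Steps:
D(s) = s
(D(-11) + 442)*(-445) = (-11 + 442)*(-445) = 431*(-445) = -191795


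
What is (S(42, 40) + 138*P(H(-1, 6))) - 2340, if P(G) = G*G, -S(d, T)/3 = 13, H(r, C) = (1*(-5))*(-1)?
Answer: 1071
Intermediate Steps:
H(r, C) = 5 (H(r, C) = -5*(-1) = 5)
S(d, T) = -39 (S(d, T) = -3*13 = -39)
P(G) = G²
(S(42, 40) + 138*P(H(-1, 6))) - 2340 = (-39 + 138*5²) - 2340 = (-39 + 138*25) - 2340 = (-39 + 3450) - 2340 = 3411 - 2340 = 1071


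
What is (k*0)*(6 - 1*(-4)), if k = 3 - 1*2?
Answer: 0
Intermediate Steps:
k = 1 (k = 3 - 2 = 1)
(k*0)*(6 - 1*(-4)) = (1*0)*(6 - 1*(-4)) = 0*(6 + 4) = 0*10 = 0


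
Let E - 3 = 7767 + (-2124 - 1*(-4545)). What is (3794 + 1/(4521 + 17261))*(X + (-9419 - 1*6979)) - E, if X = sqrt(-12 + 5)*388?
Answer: -677683803072/10891 + 16032336346*I*sqrt(7)/10891 ≈ -6.2224e+7 + 3.8947e+6*I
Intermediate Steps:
X = 388*I*sqrt(7) (X = sqrt(-7)*388 = (I*sqrt(7))*388 = 388*I*sqrt(7) ≈ 1026.6*I)
E = 10191 (E = 3 + (7767 + (-2124 - 1*(-4545))) = 3 + (7767 + (-2124 + 4545)) = 3 + (7767 + 2421) = 3 + 10188 = 10191)
(3794 + 1/(4521 + 17261))*(X + (-9419 - 1*6979)) - E = (3794 + 1/(4521 + 17261))*(388*I*sqrt(7) + (-9419 - 1*6979)) - 1*10191 = (3794 + 1/21782)*(388*I*sqrt(7) + (-9419 - 6979)) - 10191 = (3794 + 1/21782)*(388*I*sqrt(7) - 16398) - 10191 = 82640909*(-16398 + 388*I*sqrt(7))/21782 - 10191 = (-677572812891/10891 + 16032336346*I*sqrt(7)/10891) - 10191 = -677683803072/10891 + 16032336346*I*sqrt(7)/10891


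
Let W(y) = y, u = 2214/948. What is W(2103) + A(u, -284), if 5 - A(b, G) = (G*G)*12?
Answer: -965764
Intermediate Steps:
u = 369/158 (u = 2214*(1/948) = 369/158 ≈ 2.3354)
A(b, G) = 5 - 12*G² (A(b, G) = 5 - G*G*12 = 5 - G²*12 = 5 - 12*G²)
W(2103) + A(u, -284) = 2103 + (5 - 12*(-284)²) = 2103 + (5 - 12*80656) = 2103 + (5 - 967872) = 2103 - 967867 = -965764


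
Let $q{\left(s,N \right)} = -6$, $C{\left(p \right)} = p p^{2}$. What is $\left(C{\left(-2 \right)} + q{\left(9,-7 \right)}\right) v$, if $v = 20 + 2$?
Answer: $-308$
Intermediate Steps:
$v = 22$
$C{\left(p \right)} = p^{3}$
$\left(C{\left(-2 \right)} + q{\left(9,-7 \right)}\right) v = \left(\left(-2\right)^{3} - 6\right) 22 = \left(-8 - 6\right) 22 = \left(-14\right) 22 = -308$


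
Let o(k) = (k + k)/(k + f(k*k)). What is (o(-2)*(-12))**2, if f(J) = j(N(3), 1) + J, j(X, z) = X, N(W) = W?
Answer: 2304/25 ≈ 92.160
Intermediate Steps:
f(J) = 3 + J
o(k) = 2*k/(3 + k + k**2) (o(k) = (k + k)/(k + (3 + k*k)) = (2*k)/(k + (3 + k**2)) = (2*k)/(3 + k + k**2) = 2*k/(3 + k + k**2))
(o(-2)*(-12))**2 = ((2*(-2)/(3 - 2 + (-2)**2))*(-12))**2 = ((2*(-2)/(3 - 2 + 4))*(-12))**2 = ((2*(-2)/5)*(-12))**2 = ((2*(-2)*(1/5))*(-12))**2 = (-4/5*(-12))**2 = (48/5)**2 = 2304/25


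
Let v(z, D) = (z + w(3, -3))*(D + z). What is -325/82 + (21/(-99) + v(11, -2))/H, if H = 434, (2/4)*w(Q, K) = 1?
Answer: -2169311/587202 ≈ -3.6943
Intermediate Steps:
w(Q, K) = 2 (w(Q, K) = 2*1 = 2)
v(z, D) = (2 + z)*(D + z) (v(z, D) = (z + 2)*(D + z) = (2 + z)*(D + z))
-325/82 + (21/(-99) + v(11, -2))/H = -325/82 + (21/(-99) + (11² + 2*(-2) + 2*11 - 2*11))/434 = -325*1/82 + (21*(-1/99) + (121 - 4 + 22 - 22))*(1/434) = -325/82 + (-7/33 + 117)*(1/434) = -325/82 + (3854/33)*(1/434) = -325/82 + 1927/7161 = -2169311/587202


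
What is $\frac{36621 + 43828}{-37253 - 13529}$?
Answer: $- \frac{80449}{50782} \approx -1.5842$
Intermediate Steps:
$\frac{36621 + 43828}{-37253 - 13529} = \frac{80449}{-50782} = 80449 \left(- \frac{1}{50782}\right) = - \frac{80449}{50782}$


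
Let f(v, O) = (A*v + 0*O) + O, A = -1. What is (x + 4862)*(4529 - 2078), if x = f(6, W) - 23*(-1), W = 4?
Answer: 11968233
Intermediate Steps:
f(v, O) = O - v (f(v, O) = (-v + 0*O) + O = (-v + 0) + O = -v + O = O - v)
x = 21 (x = (4 - 1*6) - 23*(-1) = (4 - 6) + 23 = -2 + 23 = 21)
(x + 4862)*(4529 - 2078) = (21 + 4862)*(4529 - 2078) = 4883*2451 = 11968233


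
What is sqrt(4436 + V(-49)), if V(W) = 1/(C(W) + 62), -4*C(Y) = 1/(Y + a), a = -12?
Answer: 2*sqrt(16778122)/123 ≈ 66.603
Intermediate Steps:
C(Y) = -1/(4*(-12 + Y)) (C(Y) = -1/(4*(Y - 12)) = -1/(4*(-12 + Y)))
V(W) = 1/(62 - 1/(-48 + 4*W)) (V(W) = 1/(-1/(-48 + 4*W) + 62) = 1/(62 - 1/(-48 + 4*W)))
sqrt(4436 + V(-49)) = sqrt(4436 + 4*(-12 - 49)/(-2977 + 248*(-49))) = sqrt(4436 + 4*(-61)/(-2977 - 12152)) = sqrt(4436 + 4*(-61)/(-15129)) = sqrt(4436 + 4*(-1/15129)*(-61)) = sqrt(4436 + 244/15129) = sqrt(67112488/15129) = 2*sqrt(16778122)/123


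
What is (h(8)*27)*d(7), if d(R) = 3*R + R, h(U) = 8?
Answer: 6048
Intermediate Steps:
d(R) = 4*R
(h(8)*27)*d(7) = (8*27)*(4*7) = 216*28 = 6048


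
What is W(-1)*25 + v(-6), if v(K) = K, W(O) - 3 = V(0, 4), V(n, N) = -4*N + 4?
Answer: -231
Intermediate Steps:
V(n, N) = 4 - 4*N
W(O) = -9 (W(O) = 3 + (4 - 4*4) = 3 + (4 - 16) = 3 - 12 = -9)
W(-1)*25 + v(-6) = -9*25 - 6 = -225 - 6 = -231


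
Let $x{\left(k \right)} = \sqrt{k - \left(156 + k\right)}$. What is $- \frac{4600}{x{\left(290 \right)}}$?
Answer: $\frac{2300 i \sqrt{39}}{39} \approx 368.29 i$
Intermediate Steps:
$x{\left(k \right)} = 2 i \sqrt{39}$ ($x{\left(k \right)} = \sqrt{-156} = 2 i \sqrt{39}$)
$- \frac{4600}{x{\left(290 \right)}} = - \frac{4600}{2 i \sqrt{39}} = - 4600 \left(- \frac{i \sqrt{39}}{78}\right) = \frac{2300 i \sqrt{39}}{39}$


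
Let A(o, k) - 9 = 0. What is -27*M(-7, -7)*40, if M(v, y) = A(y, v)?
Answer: -9720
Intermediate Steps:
A(o, k) = 9 (A(o, k) = 9 + 0 = 9)
M(v, y) = 9
-27*M(-7, -7)*40 = -27*9*40 = -243*40 = -9720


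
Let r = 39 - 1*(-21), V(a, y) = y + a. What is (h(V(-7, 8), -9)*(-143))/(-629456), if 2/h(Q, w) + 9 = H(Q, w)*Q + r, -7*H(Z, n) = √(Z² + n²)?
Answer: 357357/40085961176 + 1001*√82/40085961176 ≈ 9.1409e-6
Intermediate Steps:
H(Z, n) = -√(Z² + n²)/7
V(a, y) = a + y
r = 60 (r = 39 + 21 = 60)
h(Q, w) = 2/(51 - Q*√(Q² + w²)/7) (h(Q, w) = 2/(-9 + ((-√(Q² + w²)/7)*Q + 60)) = 2/(-9 + (-Q*√(Q² + w²)/7 + 60)) = 2/(-9 + (60 - Q*√(Q² + w²)/7)) = 2/(51 - Q*√(Q² + w²)/7))
(h(V(-7, 8), -9)*(-143))/(-629456) = ((14/(357 - (-7 + 8)*√((-7 + 8)² + (-9)²)))*(-143))/(-629456) = ((14/(357 - 1*1*√(1² + 81)))*(-143))*(-1/629456) = ((14/(357 - 1*1*√(1 + 81)))*(-143))*(-1/629456) = ((14/(357 - 1*1*√82))*(-143))*(-1/629456) = ((14/(357 - √82))*(-143))*(-1/629456) = -2002/(357 - √82)*(-1/629456) = 1001/(314728*(357 - √82))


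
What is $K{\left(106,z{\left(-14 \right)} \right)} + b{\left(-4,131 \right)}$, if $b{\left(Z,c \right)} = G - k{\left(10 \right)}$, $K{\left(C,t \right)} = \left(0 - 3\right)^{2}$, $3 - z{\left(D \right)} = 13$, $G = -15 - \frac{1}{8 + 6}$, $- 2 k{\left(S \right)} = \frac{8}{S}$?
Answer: $- \frac{397}{70} \approx -5.6714$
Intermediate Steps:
$k{\left(S \right)} = - \frac{4}{S}$ ($k{\left(S \right)} = - \frac{8 \frac{1}{S}}{2} = - \frac{4}{S}$)
$G = - \frac{211}{14}$ ($G = -15 - \frac{1}{14} = - \frac{211}{14} \approx -15.071$)
$z{\left(D \right)} = -10$ ($z{\left(D \right)} = 3 - 13 = -10$)
$K{\left(C,t \right)} = 9$ ($K{\left(C,t \right)} = \left(-3\right)^{2} = 9$)
$b{\left(Z,c \right)} = - \frac{1027}{70}$ ($b{\left(Z,c \right)} = - \frac{211}{14} - - \frac{4}{10} = - \frac{211}{14} - \left(-4\right) \frac{1}{10} = - \frac{211}{14} - - \frac{2}{5} = - \frac{211}{14} + \frac{2}{5} = - \frac{1027}{70}$)
$K{\left(106,z{\left(-14 \right)} \right)} + b{\left(-4,131 \right)} = 9 - \frac{1027}{70} = - \frac{397}{70}$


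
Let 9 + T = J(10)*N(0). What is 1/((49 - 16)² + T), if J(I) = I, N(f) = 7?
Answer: 1/1150 ≈ 0.00086956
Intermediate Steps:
T = 61 (T = -9 + 10*7 = -9 + 70 = 61)
1/((49 - 16)² + T) = 1/((49 - 16)² + 61) = 1/(33² + 61) = 1/(1089 + 61) = 1/1150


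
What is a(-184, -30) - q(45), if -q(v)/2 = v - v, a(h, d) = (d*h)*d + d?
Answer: -165630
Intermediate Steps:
a(h, d) = d + h*d² (a(h, d) = h*d² + d = d + h*d²)
q(v) = 0 (q(v) = -2*(v - v) = -2*0 = 0)
a(-184, -30) - q(45) = -30*(1 - 30*(-184)) - 1*0 = -30*(1 + 5520) + 0 = -30*5521 + 0 = -165630 + 0 = -165630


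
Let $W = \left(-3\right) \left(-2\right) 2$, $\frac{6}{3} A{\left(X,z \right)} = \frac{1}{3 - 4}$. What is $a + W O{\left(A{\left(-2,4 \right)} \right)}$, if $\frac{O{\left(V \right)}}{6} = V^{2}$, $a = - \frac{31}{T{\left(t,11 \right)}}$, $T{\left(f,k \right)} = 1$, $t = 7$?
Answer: $-13$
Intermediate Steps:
$A{\left(X,z \right)} = - \frac{1}{2}$ ($A{\left(X,z \right)} = \frac{1}{2 \left(3 - 4\right)} = \frac{1}{2 \left(-1\right)} = \frac{1}{2} \left(-1\right) = - \frac{1}{2}$)
$W = 12$ ($W = 6 \cdot 2 = 12$)
$a = -31$ ($a = - \frac{31}{1} = \left(-31\right) 1 = -31$)
$O{\left(V \right)} = 6 V^{2}$
$a + W O{\left(A{\left(-2,4 \right)} \right)} = -31 + 12 \cdot 6 \left(- \frac{1}{2}\right)^{2} = -31 + 12 \cdot 6 \cdot \frac{1}{4} = -31 + 12 \cdot \frac{3}{2} = -31 + 18 = -13$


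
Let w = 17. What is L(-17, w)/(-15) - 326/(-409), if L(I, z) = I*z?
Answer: 123091/6135 ≈ 20.064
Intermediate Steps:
L(-17, w)/(-15) - 326/(-409) = -17*17/(-15) - 326/(-409) = -289*(-1/15) - 326*(-1/409) = 289/15 + 326/409 = 123091/6135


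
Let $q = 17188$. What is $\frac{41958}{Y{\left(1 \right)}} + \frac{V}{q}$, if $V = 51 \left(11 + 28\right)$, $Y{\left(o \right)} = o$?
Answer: $\frac{721176093}{17188} \approx 41958.0$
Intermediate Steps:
$V = 1989$ ($V = 51 \cdot 39 = 1989$)
$\frac{41958}{Y{\left(1 \right)}} + \frac{V}{q} = \frac{41958}{1} + \frac{1989}{17188} = 41958 \cdot 1 + 1989 \cdot \frac{1}{17188} = 41958 + \frac{1989}{17188} = \frac{721176093}{17188}$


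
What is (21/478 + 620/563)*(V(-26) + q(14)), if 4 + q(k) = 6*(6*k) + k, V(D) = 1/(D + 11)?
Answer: 2375782747/4036710 ≈ 588.54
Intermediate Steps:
V(D) = 1/(11 + D)
q(k) = -4 + 37*k (q(k) = -4 + (6*(6*k) + k) = -4 + (36*k + k) = -4 + 37*k)
(21/478 + 620/563)*(V(-26) + q(14)) = (21/478 + 620/563)*(1/(11 - 26) + (-4 + 37*14)) = (21*(1/478) + 620*(1/563))*(1/(-15) + (-4 + 518)) = (21/478 + 620/563)*(-1/15 + 514) = (308183/269114)*(7709/15) = 2375782747/4036710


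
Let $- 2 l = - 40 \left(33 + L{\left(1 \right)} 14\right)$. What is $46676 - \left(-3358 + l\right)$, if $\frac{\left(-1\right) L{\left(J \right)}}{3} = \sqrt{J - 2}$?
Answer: $49374 + 840 i \approx 49374.0 + 840.0 i$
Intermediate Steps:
$L{\left(J \right)} = - 3 \sqrt{-2 + J}$ ($L{\left(J \right)} = - 3 \sqrt{J - 2} = - 3 \sqrt{-2 + J}$)
$l = 660 - 840 i$ ($l = - \frac{\left(-40\right) \left(33 + - 3 \sqrt{-2 + 1} \cdot 14\right)}{2} = - \frac{\left(-40\right) \left(33 + - 3 \sqrt{-1} \cdot 14\right)}{2} = - \frac{\left(-40\right) \left(33 + - 3 i 14\right)}{2} = - \frac{\left(-40\right) \left(33 - 42 i\right)}{2} = - \frac{-1320 + 1680 i}{2} = 660 - 840 i \approx 660.0 - 840.0 i$)
$46676 - \left(-3358 + l\right) = 46676 - \left(-3358 + \left(660 - 840 i\right)\right) = 46676 - \left(-2698 - 840 i\right) = 46676 + \left(2698 + 840 i\right) = 49374 + 840 i$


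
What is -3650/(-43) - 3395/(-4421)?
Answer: 16282635/190103 ≈ 85.652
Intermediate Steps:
-3650/(-43) - 3395/(-4421) = -3650*(-1/43) - 3395*(-1/4421) = 3650/43 + 3395/4421 = 16282635/190103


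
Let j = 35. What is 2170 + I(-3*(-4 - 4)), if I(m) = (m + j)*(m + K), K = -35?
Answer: 1521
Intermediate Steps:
I(m) = (-35 + m)*(35 + m) (I(m) = (m + 35)*(m - 35) = (35 + m)*(-35 + m) = (-35 + m)*(35 + m))
2170 + I(-3*(-4 - 4)) = 2170 + (-1225 + (-3*(-4 - 4))**2) = 2170 + (-1225 + (-3*(-8))**2) = 2170 + (-1225 + 24**2) = 2170 + (-1225 + 576) = 2170 - 649 = 1521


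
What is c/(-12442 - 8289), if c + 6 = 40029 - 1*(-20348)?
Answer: -60371/20731 ≈ -2.9121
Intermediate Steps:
c = 60371 (c = -6 + (40029 - 1*(-20348)) = -6 + (40029 + 20348) = -6 + 60377 = 60371)
c/(-12442 - 8289) = 60371/(-12442 - 8289) = 60371/(-20731) = 60371*(-1/20731) = -60371/20731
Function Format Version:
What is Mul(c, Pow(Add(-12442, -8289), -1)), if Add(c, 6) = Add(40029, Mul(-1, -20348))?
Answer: Rational(-60371, 20731) ≈ -2.9121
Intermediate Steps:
c = 60371 (c = Add(-6, Add(40029, Mul(-1, -20348))) = Add(-6, Add(40029, 20348)) = Add(-6, 60377) = 60371)
Mul(c, Pow(Add(-12442, -8289), -1)) = Mul(60371, Pow(Add(-12442, -8289), -1)) = Mul(60371, Pow(-20731, -1)) = Mul(60371, Rational(-1, 20731)) = Rational(-60371, 20731)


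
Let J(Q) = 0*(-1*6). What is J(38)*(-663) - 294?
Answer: -294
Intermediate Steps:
J(Q) = 0 (J(Q) = 0*(-6) = 0)
J(38)*(-663) - 294 = 0*(-663) - 294 = 0 - 294 = -294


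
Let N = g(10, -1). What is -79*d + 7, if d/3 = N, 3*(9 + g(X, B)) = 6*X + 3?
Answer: -2837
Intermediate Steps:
g(X, B) = -8 + 2*X (g(X, B) = -9 + (6*X + 3)/3 = -9 + (3 + 6*X)/3 = -9 + (1 + 2*X) = -8 + 2*X)
N = 12 (N = -8 + 2*10 = -8 + 20 = 12)
d = 36 (d = 3*12 = 36)
-79*d + 7 = -79*36 + 7 = -2844 + 7 = -2837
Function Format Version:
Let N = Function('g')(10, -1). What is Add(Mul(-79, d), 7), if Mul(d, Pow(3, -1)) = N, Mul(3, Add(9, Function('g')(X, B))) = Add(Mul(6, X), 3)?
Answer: -2837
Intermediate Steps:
Function('g')(X, B) = Add(-8, Mul(2, X)) (Function('g')(X, B) = Add(-9, Mul(Rational(1, 3), Add(Mul(6, X), 3))) = Add(-9, Mul(Rational(1, 3), Add(3, Mul(6, X)))) = Add(-9, Add(1, Mul(2, X))) = Add(-8, Mul(2, X)))
N = 12 (N = Add(-8, Mul(2, 10)) = Add(-8, 20) = 12)
d = 36 (d = Mul(3, 12) = 36)
Add(Mul(-79, d), 7) = Add(Mul(-79, 36), 7) = Add(-2844, 7) = -2837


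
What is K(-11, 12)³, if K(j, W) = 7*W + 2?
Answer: 636056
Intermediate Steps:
K(j, W) = 2 + 7*W
K(-11, 12)³ = (2 + 7*12)³ = (2 + 84)³ = 86³ = 636056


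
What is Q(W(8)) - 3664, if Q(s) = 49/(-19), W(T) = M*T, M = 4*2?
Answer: -69665/19 ≈ -3666.6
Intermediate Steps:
M = 8
W(T) = 8*T
Q(s) = -49/19 (Q(s) = 49*(-1/19) = -49/19)
Q(W(8)) - 3664 = -49/19 - 3664 = -69665/19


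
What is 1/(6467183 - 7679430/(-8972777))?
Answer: 815707/5275327141511 ≈ 1.5463e-7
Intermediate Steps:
1/(6467183 - 7679430/(-8972777)) = 1/(6467183 - 7679430*(-1/8972777)) = 1/(6467183 + 698130/815707) = 1/(5275327141511/815707) = 815707/5275327141511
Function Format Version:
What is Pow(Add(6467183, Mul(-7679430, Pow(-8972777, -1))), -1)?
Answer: Rational(815707, 5275327141511) ≈ 1.5463e-7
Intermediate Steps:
Pow(Add(6467183, Mul(-7679430, Pow(-8972777, -1))), -1) = Pow(Add(6467183, Mul(-7679430, Rational(-1, 8972777))), -1) = Pow(Add(6467183, Rational(698130, 815707)), -1) = Pow(Rational(5275327141511, 815707), -1) = Rational(815707, 5275327141511)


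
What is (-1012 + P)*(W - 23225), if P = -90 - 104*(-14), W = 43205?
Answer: 7072920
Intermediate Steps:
P = 1366 (P = -90 + 1456 = 1366)
(-1012 + P)*(W - 23225) = (-1012 + 1366)*(43205 - 23225) = 354*19980 = 7072920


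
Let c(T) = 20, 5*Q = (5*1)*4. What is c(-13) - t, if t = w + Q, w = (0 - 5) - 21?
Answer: 42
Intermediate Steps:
w = -26 (w = -5 - 21 = -26)
Q = 4 (Q = ((5*1)*4)/5 = (5*4)/5 = (1/5)*20 = 4)
t = -22 (t = -26 + 4 = -22)
c(-13) - t = 20 - 1*(-22) = 20 + 22 = 42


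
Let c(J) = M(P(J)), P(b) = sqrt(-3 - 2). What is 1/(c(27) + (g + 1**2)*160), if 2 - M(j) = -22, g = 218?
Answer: 1/35064 ≈ 2.8519e-5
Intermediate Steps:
P(b) = I*sqrt(5) (P(b) = sqrt(-5) = I*sqrt(5))
M(j) = 24 (M(j) = 2 - 1*(-22) = 2 + 22 = 24)
c(J) = 24
1/(c(27) + (g + 1**2)*160) = 1/(24 + (218 + 1**2)*160) = 1/(24 + (218 + 1)*160) = 1/(24 + 219*160) = 1/(24 + 35040) = 1/35064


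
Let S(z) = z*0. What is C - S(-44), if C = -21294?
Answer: -21294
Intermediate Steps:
S(z) = 0
C - S(-44) = -21294 - 1*0 = -21294 + 0 = -21294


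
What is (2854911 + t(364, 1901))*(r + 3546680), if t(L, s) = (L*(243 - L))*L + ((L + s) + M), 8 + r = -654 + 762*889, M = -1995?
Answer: -55651519305060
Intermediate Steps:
r = 676756 (r = -8 + (-654 + 762*889) = -8 + (-654 + 677418) = -8 + 676764 = 676756)
t(L, s) = -1995 + L + s + L**2*(243 - L) (t(L, s) = (L*(243 - L))*L + ((L + s) - 1995) = L**2*(243 - L) + (-1995 + L + s) = -1995 + L + s + L**2*(243 - L))
(2854911 + t(364, 1901))*(r + 3546680) = (2854911 + (-1995 + 364 + 1901 - 1*364**3 + 243*364**2))*(676756 + 3546680) = (2854911 + (-1995 + 364 + 1901 - 1*48228544 + 243*132496))*4223436 = (2854911 + (-1995 + 364 + 1901 - 48228544 + 32196528))*4223436 = (2854911 - 16031746)*4223436 = -13176835*4223436 = -55651519305060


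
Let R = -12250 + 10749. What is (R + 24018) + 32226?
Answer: 54743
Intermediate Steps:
R = -1501
(R + 24018) + 32226 = (-1501 + 24018) + 32226 = 22517 + 32226 = 54743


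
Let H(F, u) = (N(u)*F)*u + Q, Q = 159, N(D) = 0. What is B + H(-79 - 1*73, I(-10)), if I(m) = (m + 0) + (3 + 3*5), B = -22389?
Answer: -22230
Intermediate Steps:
I(m) = 18 + m (I(m) = m + (3 + 15) = m + 18 = 18 + m)
H(F, u) = 159 (H(F, u) = (0*F)*u + 159 = 0*u + 159 = 0 + 159 = 159)
B + H(-79 - 1*73, I(-10)) = -22389 + 159 = -22230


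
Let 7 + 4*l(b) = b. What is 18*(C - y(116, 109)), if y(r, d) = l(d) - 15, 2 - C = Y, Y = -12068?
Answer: 217071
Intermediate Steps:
C = 12070 (C = 2 - 1*(-12068) = 2 + 12068 = 12070)
l(b) = -7/4 + b/4
y(r, d) = -67/4 + d/4 (y(r, d) = (-7/4 + d/4) - 15 = -67/4 + d/4)
18*(C - y(116, 109)) = 18*(12070 - (-67/4 + (¼)*109)) = 18*(12070 - (-67/4 + 109/4)) = 18*(12070 - 1*21/2) = 18*(12070 - 21/2) = 18*(24119/2) = 217071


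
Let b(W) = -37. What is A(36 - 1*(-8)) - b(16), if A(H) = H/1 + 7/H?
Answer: 3571/44 ≈ 81.159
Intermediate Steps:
A(H) = H + 7/H (A(H) = H*1 + 7/H = H + 7/H)
A(36 - 1*(-8)) - b(16) = ((36 - 1*(-8)) + 7/(36 - 1*(-8))) - 1*(-37) = ((36 + 8) + 7/(36 + 8)) + 37 = (44 + 7/44) + 37 = 1943/44 + 37 = 3571/44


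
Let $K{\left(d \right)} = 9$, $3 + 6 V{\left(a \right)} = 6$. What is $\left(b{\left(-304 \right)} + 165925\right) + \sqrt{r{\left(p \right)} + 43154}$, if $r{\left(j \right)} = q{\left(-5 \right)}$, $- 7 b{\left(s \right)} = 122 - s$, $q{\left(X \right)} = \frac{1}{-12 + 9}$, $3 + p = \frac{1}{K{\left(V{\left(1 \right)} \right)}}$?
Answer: $\frac{1161049}{7} + \frac{\sqrt{388383}}{3} \approx 1.6607 \cdot 10^{5}$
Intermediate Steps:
$V{\left(a \right)} = \frac{1}{2}$ ($V{\left(a \right)} = - \frac{1}{2} + \frac{1}{6} \cdot 6 = - \frac{1}{2} + 1 = \frac{1}{2}$)
$p = - \frac{26}{9}$ ($p = -3 + \frac{1}{9} = - \frac{26}{9} \approx -2.8889$)
$q{\left(X \right)} = - \frac{1}{3}$ ($q{\left(X \right)} = \frac{1}{-3} = - \frac{1}{3}$)
$b{\left(s \right)} = - \frac{122}{7} + \frac{s}{7}$ ($b{\left(s \right)} = - \frac{122 - s}{7} = - \frac{122}{7} + \frac{s}{7}$)
$r{\left(j \right)} = - \frac{1}{3}$
$\left(b{\left(-304 \right)} + 165925\right) + \sqrt{r{\left(p \right)} + 43154} = \left(\left(- \frac{122}{7} + \frac{1}{7} \left(-304\right)\right) + 165925\right) + \sqrt{- \frac{1}{3} + 43154} = \left(\left(- \frac{122}{7} - \frac{304}{7}\right) + 165925\right) + \sqrt{\frac{129461}{3}} = \left(- \frac{426}{7} + 165925\right) + \frac{\sqrt{388383}}{3} = \frac{1161049}{7} + \frac{\sqrt{388383}}{3}$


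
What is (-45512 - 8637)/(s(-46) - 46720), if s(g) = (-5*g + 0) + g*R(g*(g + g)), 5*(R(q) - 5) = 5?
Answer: 54149/46766 ≈ 1.1579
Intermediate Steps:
R(q) = 6 (R(q) = 5 + (⅕)*5 = 5 + 1 = 6)
s(g) = g (s(g) = (-5*g + 0) + g*6 = -5*g + 6*g = g)
(-45512 - 8637)/(s(-46) - 46720) = (-45512 - 8637)/(-46 - 46720) = -54149/(-46766) = -54149*(-1/46766) = 54149/46766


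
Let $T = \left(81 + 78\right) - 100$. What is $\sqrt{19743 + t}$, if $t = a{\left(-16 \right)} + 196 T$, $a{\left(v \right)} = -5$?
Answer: $3 \sqrt{3478} \approx 176.92$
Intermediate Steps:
$T = 59$ ($T = 159 - 100 = 59$)
$t = 11559$ ($t = -5 + 196 \cdot 59 = -5 + 11564 = 11559$)
$\sqrt{19743 + t} = \sqrt{19743 + 11559} = \sqrt{31302} = 3 \sqrt{3478}$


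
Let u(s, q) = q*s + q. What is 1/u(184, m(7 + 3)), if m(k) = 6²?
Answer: 1/6660 ≈ 0.00015015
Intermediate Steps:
m(k) = 36
u(s, q) = q + q*s
1/u(184, m(7 + 3)) = 1/(36*(1 + 184)) = 1/(36*185) = 1/6660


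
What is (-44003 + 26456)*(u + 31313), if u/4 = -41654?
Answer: 2374161741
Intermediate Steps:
u = -166616 (u = 4*(-41654) = -166616)
(-44003 + 26456)*(u + 31313) = (-44003 + 26456)*(-166616 + 31313) = -17547*(-135303) = 2374161741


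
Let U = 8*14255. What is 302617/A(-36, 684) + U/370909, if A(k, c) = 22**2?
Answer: 10208960383/16319996 ≈ 625.55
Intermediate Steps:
A(k, c) = 484
U = 114040
302617/A(-36, 684) + U/370909 = 302617/484 + 114040/370909 = 10208960383/16319996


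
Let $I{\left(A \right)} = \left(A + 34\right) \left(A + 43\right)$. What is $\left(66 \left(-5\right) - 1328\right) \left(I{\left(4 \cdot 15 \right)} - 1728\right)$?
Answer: $-13187732$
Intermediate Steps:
$I{\left(A \right)} = \left(34 + A\right) \left(43 + A\right)$
$\left(66 \left(-5\right) - 1328\right) \left(I{\left(4 \cdot 15 \right)} - 1728\right) = \left(66 \left(-5\right) - 1328\right) \left(\left(1462 + \left(4 \cdot 15\right)^{2} + 77 \cdot 4 \cdot 15\right) - 1728\right) = \left(-330 - 1328\right) \left(\left(1462 + 60^{2} + 77 \cdot 60\right) - 1728\right) = - 1658 \left(\left(1462 + 3600 + 4620\right) - 1728\right) = - 1658 \left(9682 - 1728\right) = \left(-1658\right) 7954 = -13187732$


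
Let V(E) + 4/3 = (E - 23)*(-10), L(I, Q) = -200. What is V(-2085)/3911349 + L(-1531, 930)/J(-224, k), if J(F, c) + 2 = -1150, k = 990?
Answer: 3734039/20860528 ≈ 0.17900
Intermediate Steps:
J(F, c) = -1152 (J(F, c) = -2 - 1150 = -1152)
V(E) = 686/3 - 10*E (V(E) = -4/3 + (E - 23)*(-10) = -4/3 + (-23 + E)*(-10) = -4/3 + (230 - 10*E) = 686/3 - 10*E)
V(-2085)/3911349 + L(-1531, 930)/J(-224, k) = (686/3 - 10*(-2085))/3911349 - 200/(-1152) = (686/3 + 20850)*(1/3911349) - 200*(-1/1152) = (63236/3)*(1/3911349) + 25/144 = 63236/11734047 + 25/144 = 3734039/20860528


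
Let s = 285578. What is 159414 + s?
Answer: 444992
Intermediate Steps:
159414 + s = 159414 + 285578 = 444992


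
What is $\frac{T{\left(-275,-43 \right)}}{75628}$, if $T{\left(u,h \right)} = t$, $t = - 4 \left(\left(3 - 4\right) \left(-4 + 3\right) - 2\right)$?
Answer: $\frac{1}{18907} \approx 5.289 \cdot 10^{-5}$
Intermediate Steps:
$t = 4$ ($t = - 4 \left(\left(-1\right) \left(-1\right) - 2\right) = - 4 \left(1 - 2\right) = \left(-4\right) \left(-1\right) = 4$)
$T{\left(u,h \right)} = 4$
$\frac{T{\left(-275,-43 \right)}}{75628} = \frac{4}{75628} = 4 \cdot \frac{1}{75628} = \frac{1}{18907}$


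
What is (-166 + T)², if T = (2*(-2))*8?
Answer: 39204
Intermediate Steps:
T = -32 (T = -4*8 = -32)
(-166 + T)² = (-166 - 32)² = (-198)² = 39204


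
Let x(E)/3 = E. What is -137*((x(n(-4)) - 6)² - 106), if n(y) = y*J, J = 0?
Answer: 9590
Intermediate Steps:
n(y) = 0 (n(y) = y*0 = 0)
x(E) = 3*E
-137*((x(n(-4)) - 6)² - 106) = -137*((3*0 - 6)² - 106) = -137*((0 - 6)² - 106) = -137*((-6)² - 106) = -137*(36 - 106) = -137*(-70) = 9590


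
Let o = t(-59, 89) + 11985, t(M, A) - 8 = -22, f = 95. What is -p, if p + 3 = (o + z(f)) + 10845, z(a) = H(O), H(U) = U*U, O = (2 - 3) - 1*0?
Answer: -22814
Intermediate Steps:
t(M, A) = -14 (t(M, A) = 8 - 22 = -14)
O = -1 (O = -1 + 0 = -1)
H(U) = U²
z(a) = 1 (z(a) = (-1)² = 1)
o = 11971 (o = -14 + 11985 = 11971)
p = 22814 (p = -3 + ((11971 + 1) + 10845) = -3 + (11972 + 10845) = -3 + 22817 = 22814)
-p = -1*22814 = -22814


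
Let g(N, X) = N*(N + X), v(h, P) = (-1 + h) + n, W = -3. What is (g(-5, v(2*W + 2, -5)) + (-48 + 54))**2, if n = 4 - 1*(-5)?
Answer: 121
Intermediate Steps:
n = 9 (n = 4 + 5 = 9)
v(h, P) = 8 + h (v(h, P) = (-1 + h) + 9 = 8 + h)
(g(-5, v(2*W + 2, -5)) + (-48 + 54))**2 = (-5*(-5 + (8 + (2*(-3) + 2))) + (-48 + 54))**2 = (-5*(-5 + (8 + (-6 + 2))) + 6)**2 = (-5*(-5 + (8 - 4)) + 6)**2 = (-5*(-5 + 4) + 6)**2 = (-5*(-1) + 6)**2 = (5 + 6)**2 = 11**2 = 121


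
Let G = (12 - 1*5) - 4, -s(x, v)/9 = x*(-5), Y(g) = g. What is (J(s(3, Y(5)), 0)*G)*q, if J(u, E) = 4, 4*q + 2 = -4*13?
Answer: -162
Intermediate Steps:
q = -27/2 (q = -½ + (-4*13)/4 = -½ + (¼)*(-52) = -½ - 13 = -27/2 ≈ -13.500)
s(x, v) = 45*x (s(x, v) = -9*x*(-5) = -(-45)*x = 45*x)
G = 3 (G = (12 - 5) - 4 = 7 - 4 = 3)
(J(s(3, Y(5)), 0)*G)*q = (4*3)*(-27/2) = 12*(-27/2) = -162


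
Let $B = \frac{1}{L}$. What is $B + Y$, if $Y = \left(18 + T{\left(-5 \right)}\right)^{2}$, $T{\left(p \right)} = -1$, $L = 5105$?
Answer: $\frac{1475346}{5105} \approx 289.0$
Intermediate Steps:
$B = \frac{1}{5105} \approx 0.00019589$
$Y = 289$ ($Y = \left(18 - 1\right)^{2} = 17^{2} = 289$)
$B + Y = \frac{1}{5105} + 289 = \frac{1475346}{5105}$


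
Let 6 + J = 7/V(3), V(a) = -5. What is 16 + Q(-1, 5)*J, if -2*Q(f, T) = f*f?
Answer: 197/10 ≈ 19.700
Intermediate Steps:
Q(f, T) = -f²/2 (Q(f, T) = -f*f/2 = -f²/2)
J = -37/5 (J = -6 + 7/(-5) = -6 + 7*(-⅕) = -6 - 7/5 = -37/5 ≈ -7.4000)
16 + Q(-1, 5)*J = 16 - ½*(-1)²*(-37/5) = 16 - ½*1*(-37/5) = 16 - ½*(-37/5) = 16 + 37/10 = 197/10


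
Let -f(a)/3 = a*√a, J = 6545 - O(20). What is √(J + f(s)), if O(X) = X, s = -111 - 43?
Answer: √(6525 + 462*I*√154) ≈ 87.209 + 32.871*I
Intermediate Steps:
s = -154
J = 6525 (J = 6545 - 1*20 = 6545 - 20 = 6525)
f(a) = -3*a^(3/2) (f(a) = -3*a*√a = -3*a^(3/2))
√(J + f(s)) = √(6525 - (-462)*I*√154) = √(6525 + 462*I*√154)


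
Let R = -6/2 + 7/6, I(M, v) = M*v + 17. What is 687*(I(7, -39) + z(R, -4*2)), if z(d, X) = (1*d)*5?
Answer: -364339/2 ≈ -1.8217e+5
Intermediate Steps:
I(M, v) = 17 + M*v
R = -11/6 (R = -6*½ + 7*(⅙) = -3 + 7/6 = -11/6 ≈ -1.8333)
z(d, X) = 5*d (z(d, X) = d*5 = 5*d)
687*(I(7, -39) + z(R, -4*2)) = 687*((17 + 7*(-39)) + 5*(-11/6)) = 687*((17 - 273) - 55/6) = 687*(-256 - 55/6) = 687*(-1591/6) = -364339/2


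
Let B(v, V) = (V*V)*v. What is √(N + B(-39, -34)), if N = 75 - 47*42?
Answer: I*√46983 ≈ 216.76*I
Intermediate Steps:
B(v, V) = v*V² (B(v, V) = V²*v = v*V²)
N = -1899 (N = 75 - 1974 = -1899)
√(N + B(-39, -34)) = √(-1899 - 39*(-34)²) = √(-1899 - 39*1156) = √(-1899 - 45084) = √(-46983) = I*√46983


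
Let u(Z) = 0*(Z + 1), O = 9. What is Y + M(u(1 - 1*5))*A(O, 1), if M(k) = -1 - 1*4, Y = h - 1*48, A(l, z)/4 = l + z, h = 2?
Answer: -246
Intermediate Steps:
A(l, z) = 4*l + 4*z (A(l, z) = 4*(l + z) = 4*l + 4*z)
u(Z) = 0 (u(Z) = 0*(1 + Z) = 0)
Y = -46 (Y = 2 - 1*48 = 2 - 48 = -46)
M(k) = -5 (M(k) = -1 - 4 = -5)
Y + M(u(1 - 1*5))*A(O, 1) = -46 - 5*(4*9 + 4*1) = -46 - 5*(36 + 4) = -46 - 5*40 = -46 - 200 = -246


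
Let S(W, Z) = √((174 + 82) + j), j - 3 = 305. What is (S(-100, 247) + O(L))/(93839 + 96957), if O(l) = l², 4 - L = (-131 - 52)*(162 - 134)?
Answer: 6574096/47699 + √141/95398 ≈ 137.82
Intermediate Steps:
j = 308 (j = 3 + 305 = 308)
L = 5128 (L = 4 - (-131 - 52)*(162 - 134) = 4 - (-183)*28 = 4 - 1*(-5124) = 4 + 5124 = 5128)
S(W, Z) = 2*√141 (S(W, Z) = √((174 + 82) + 308) = √(256 + 308) = √564 = 2*√141)
(S(-100, 247) + O(L))/(93839 + 96957) = (2*√141 + 5128²)/(93839 + 96957) = (2*√141 + 26296384)/190796 = (26296384 + 2*√141)*(1/190796) = 6574096/47699 + √141/95398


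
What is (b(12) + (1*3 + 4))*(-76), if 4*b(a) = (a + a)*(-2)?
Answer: 380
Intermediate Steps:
b(a) = -a (b(a) = ((a + a)*(-2))/4 = ((2*a)*(-2))/4 = (-4*a)/4 = -a)
(b(12) + (1*3 + 4))*(-76) = (-1*12 + (1*3 + 4))*(-76) = (-12 + (3 + 4))*(-76) = (-12 + 7)*(-76) = -5*(-76) = 380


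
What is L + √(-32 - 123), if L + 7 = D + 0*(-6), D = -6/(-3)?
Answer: -5 + I*√155 ≈ -5.0 + 12.45*I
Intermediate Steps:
D = 2 (D = -6*(-⅓) = 2)
L = -5 (L = -7 + (2 + 0*(-6)) = -7 + (2 + 0) = -7 + 2 = -5)
L + √(-32 - 123) = -5 + √(-32 - 123) = -5 + √(-155) = -5 + I*√155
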